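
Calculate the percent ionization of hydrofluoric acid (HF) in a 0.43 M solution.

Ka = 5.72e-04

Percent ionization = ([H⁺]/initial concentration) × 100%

Using Ka equilibrium: x² + Ka×x - Ka×C = 0. Solving: [H⁺] = 1.5400e-02. Percent = (1.5400e-02/0.43) × 100

Percent ionization = 3.58%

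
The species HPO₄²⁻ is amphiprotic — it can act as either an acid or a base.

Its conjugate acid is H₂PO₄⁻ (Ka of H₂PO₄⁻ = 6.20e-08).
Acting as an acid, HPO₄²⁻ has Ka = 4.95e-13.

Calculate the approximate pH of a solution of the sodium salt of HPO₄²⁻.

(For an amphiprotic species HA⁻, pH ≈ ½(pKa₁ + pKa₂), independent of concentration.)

pKa₁ = -log(6.20e-08) = 7.21; pKa₂ = -log(4.95e-13) = 12.31. For an amphiprotic species, pH ≈ ½(pKa₁ + pKa₂) = ½(7.21 + 12.31) = 9.76.

pH = 9.76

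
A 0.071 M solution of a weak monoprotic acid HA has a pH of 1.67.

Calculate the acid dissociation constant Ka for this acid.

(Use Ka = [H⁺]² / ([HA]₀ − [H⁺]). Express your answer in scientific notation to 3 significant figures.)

[H⁺] = 10^(−pH) = 10^(−1.67) = 2.138e-02 M. For HA ⇌ H⁺ + A⁻, Ka = [H⁺][A⁻]/[HA] = [H⁺]² / ([HA]₀ − [H⁺]) = (2.138e-02)² / (0.071 − 2.138e-02) = 9.21e-03.

K_a = 9.21e-03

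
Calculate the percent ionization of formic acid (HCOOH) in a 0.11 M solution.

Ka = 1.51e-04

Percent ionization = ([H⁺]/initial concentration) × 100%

Using Ka equilibrium: x² + Ka×x - Ka×C = 0. Solving: [H⁺] = 4.0007e-03. Percent = (4.0007e-03/0.11) × 100

Percent ionization = 3.64%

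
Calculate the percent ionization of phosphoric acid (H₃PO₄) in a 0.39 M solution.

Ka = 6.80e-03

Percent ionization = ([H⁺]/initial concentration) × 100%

Using Ka equilibrium: x² + Ka×x - Ka×C = 0. Solving: [H⁺] = 4.8210e-02. Percent = (4.8210e-02/0.39) × 100

Percent ionization = 12.4%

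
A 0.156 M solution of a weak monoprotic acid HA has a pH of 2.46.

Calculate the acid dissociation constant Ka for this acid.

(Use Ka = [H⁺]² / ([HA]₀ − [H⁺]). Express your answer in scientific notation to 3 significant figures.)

[H⁺] = 10^(−pH) = 10^(−2.46) = 3.467e-03 M. For HA ⇌ H⁺ + A⁻, Ka = [H⁺][A⁻]/[HA] = [H⁺]² / ([HA]₀ − [H⁺]) = (3.467e-03)² / (0.156 − 3.467e-03) = 7.88e-05.

K_a = 7.88e-05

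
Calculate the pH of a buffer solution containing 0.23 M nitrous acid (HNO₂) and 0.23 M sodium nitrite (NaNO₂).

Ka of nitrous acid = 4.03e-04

pKa = -log(4.03e-04) = 3.39. pH = pKa + log([A⁻]/[HA]) = 3.39 + log(0.23/0.23)

pH = 3.39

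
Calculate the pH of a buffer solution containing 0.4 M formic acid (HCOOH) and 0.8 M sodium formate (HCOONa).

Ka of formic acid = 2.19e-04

pKa = -log(2.19e-04) = 3.66. pH = pKa + log([A⁻]/[HA]) = 3.66 + log(0.8/0.4)

pH = 3.96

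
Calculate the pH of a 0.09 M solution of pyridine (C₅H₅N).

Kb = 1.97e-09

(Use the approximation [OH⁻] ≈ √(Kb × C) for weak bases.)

[OH⁻] = √(Kb × C) = √(1.97e-09 × 0.09) = 1.3315e-05. pOH = 4.88, pH = 14 - pOH

pH = 9.12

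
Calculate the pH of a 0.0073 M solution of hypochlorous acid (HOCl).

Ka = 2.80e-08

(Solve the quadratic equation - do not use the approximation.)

x² + Ka×x - Ka×C = 0. Using quadratic formula: [H⁺] = 1.4283e-05

pH = 4.85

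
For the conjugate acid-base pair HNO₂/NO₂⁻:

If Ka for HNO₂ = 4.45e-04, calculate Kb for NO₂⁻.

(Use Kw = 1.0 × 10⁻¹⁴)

For a conjugate pair Ka × Kb = Kw, so Kb = Kw/Ka = 1.0 × 10⁻¹⁴ / 4.45e-04 = 2.25e-11.

K_b = 2.25e-11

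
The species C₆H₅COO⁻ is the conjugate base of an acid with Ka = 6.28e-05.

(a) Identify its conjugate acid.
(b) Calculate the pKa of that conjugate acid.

(a) The conjugate acid is formed by adding one H⁺ to C₆H₅COO⁻, giving C₆H₅COOH. (b) pKa = -log(Ka) = -log(6.28e-05) = 4.20.

Conjugate acid: C₆H₅COOH; pK_a = 4.20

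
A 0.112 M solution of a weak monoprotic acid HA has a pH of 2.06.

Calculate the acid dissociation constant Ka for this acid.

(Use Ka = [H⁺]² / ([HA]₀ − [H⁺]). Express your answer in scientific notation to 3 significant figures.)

[H⁺] = 10^(−pH) = 10^(−2.06) = 8.710e-03 M. For HA ⇌ H⁺ + A⁻, Ka = [H⁺][A⁻]/[HA] = [H⁺]² / ([HA]₀ − [H⁺]) = (8.710e-03)² / (0.112 − 8.710e-03) = 7.34e-04.

K_a = 7.34e-04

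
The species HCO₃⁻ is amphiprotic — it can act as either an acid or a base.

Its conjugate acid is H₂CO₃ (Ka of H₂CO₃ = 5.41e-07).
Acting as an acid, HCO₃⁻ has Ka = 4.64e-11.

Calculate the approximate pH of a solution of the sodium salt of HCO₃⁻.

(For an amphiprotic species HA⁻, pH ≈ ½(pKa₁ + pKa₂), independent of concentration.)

pKa₁ = -log(5.41e-07) = 6.27; pKa₂ = -log(4.64e-11) = 10.33. For an amphiprotic species, pH ≈ ½(pKa₁ + pKa₂) = ½(6.27 + 10.33) = 8.30.

pH = 8.30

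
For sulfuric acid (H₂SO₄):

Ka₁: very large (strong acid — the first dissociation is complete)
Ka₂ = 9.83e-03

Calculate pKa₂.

pKa₂ = -log(Ka₂) = -log(9.83e-03) = 2.01.

pK_{a2} = 2.01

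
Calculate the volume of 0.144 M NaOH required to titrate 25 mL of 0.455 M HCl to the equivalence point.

At equivalence: moles acid = moles base. moles HCl = 0.455 × 25/1000 = 0.01137 mol. V_base = moles / 0.144 × 1000 = 79.0 mL.

V_{base} = 79.0 mL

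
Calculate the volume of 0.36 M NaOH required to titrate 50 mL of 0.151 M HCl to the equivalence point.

At equivalence: moles acid = moles base. moles HCl = 0.151 × 50/1000 = 0.00755 mol. V_base = moles / 0.36 × 1000 = 21.0 mL.

V_{base} = 21.0 mL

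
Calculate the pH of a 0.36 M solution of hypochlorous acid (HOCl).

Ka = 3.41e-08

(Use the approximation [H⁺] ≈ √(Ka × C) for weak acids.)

[H⁺] = √(Ka × C) = √(3.41e-08 × 0.36) = 1.1080e-04. pH = -log(1.1080e-04)

pH = 3.96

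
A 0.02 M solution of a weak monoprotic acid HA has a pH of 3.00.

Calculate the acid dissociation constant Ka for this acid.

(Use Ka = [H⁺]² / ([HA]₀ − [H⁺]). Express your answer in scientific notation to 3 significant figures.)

[H⁺] = 10^(−pH) = 10^(−3.00) = 1.000e-03 M. For HA ⇌ H⁺ + A⁻, Ka = [H⁺][A⁻]/[HA] = [H⁺]² / ([HA]₀ − [H⁺]) = (1.000e-03)² / (0.02 − 1.000e-03) = 5.26e-05.

K_a = 5.26e-05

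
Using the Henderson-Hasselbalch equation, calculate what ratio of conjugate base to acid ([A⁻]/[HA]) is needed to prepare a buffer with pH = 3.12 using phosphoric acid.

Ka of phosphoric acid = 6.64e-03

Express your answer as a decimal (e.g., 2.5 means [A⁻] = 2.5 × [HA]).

pKa = -log(6.64e-03) = 2.1778. pH = pKa + log([A⁻]/[HA]), so log([A⁻]/[HA]) = pH − pKa = 3.12 − 2.1778 = 0.9422. [A⁻]/[HA] = 10^(0.9422) = 8.75

[A⁻]/[HA] = 8.75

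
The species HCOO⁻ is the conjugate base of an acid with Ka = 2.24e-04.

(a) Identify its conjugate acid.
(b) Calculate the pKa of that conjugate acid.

(a) The conjugate acid is formed by adding one H⁺ to HCOO⁻, giving HCOOH. (b) pKa = -log(Ka) = -log(2.24e-04) = 3.65.

Conjugate acid: HCOOH; pK_a = 3.65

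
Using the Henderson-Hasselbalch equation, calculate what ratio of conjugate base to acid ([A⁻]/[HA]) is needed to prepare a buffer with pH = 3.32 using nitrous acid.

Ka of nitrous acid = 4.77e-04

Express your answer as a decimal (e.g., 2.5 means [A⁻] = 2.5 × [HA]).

pKa = -log(4.77e-04) = 3.3215. pH = pKa + log([A⁻]/[HA]), so log([A⁻]/[HA]) = pH − pKa = 3.32 − 3.3215 = -0.0015. [A⁻]/[HA] = 10^(-0.0015) = 0.997

[A⁻]/[HA] = 0.997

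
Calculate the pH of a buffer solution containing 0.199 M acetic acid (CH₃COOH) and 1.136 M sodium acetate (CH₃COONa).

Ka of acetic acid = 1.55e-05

pKa = -log(1.55e-05) = 4.81. pH = pKa + log([A⁻]/[HA]) = 4.81 + log(1.136/0.199)

pH = 5.57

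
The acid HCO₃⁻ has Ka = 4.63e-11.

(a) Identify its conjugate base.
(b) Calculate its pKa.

(a) The conjugate base is formed by removing one H⁺ from HCO₃⁻, giving CO₃²⁻. (b) pKa = -log(Ka) = -log(4.63e-11) = 10.33.

Conjugate base: CO₃²⁻; pK_a = 10.33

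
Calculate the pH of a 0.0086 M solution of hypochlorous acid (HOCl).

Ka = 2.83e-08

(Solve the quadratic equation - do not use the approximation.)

x² + Ka×x - Ka×C = 0. Using quadratic formula: [H⁺] = 1.5586e-05

pH = 4.81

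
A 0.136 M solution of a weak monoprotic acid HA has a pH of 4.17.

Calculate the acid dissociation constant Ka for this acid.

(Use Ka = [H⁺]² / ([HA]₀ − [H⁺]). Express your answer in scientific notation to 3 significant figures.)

[H⁺] = 10^(−pH) = 10^(−4.17) = 6.761e-05 M. For HA ⇌ H⁺ + A⁻, Ka = [H⁺][A⁻]/[HA] = [H⁺]² / ([HA]₀ − [H⁺]) = (6.761e-05)² / (0.136 − 6.761e-05) = 3.36e-08.

K_a = 3.36e-08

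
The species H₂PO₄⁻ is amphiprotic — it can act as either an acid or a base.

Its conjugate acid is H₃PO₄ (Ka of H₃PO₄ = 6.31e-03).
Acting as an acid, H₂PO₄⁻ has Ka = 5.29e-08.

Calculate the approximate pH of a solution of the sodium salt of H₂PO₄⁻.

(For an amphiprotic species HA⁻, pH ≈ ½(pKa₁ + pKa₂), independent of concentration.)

pKa₁ = -log(6.31e-03) = 2.20; pKa₂ = -log(5.29e-08) = 7.28. For an amphiprotic species, pH ≈ ½(pKa₁ + pKa₂) = ½(2.20 + 7.28) = 4.74.

pH = 4.74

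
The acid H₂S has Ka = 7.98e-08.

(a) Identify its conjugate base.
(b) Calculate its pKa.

(a) The conjugate base is formed by removing one H⁺ from H₂S, giving HS⁻. (b) pKa = -log(Ka) = -log(7.98e-08) = 7.10.

Conjugate base: HS⁻; pK_a = 7.10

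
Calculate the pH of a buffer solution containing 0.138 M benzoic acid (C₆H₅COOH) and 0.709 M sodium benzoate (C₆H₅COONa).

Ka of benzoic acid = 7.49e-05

pKa = -log(7.49e-05) = 4.13. pH = pKa + log([A⁻]/[HA]) = 4.13 + log(0.709/0.138)

pH = 4.84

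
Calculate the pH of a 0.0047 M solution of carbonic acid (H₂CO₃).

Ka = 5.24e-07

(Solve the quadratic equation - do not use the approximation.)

x² + Ka×x - Ka×C = 0. Using quadratic formula: [H⁺] = 4.9365e-05

pH = 4.31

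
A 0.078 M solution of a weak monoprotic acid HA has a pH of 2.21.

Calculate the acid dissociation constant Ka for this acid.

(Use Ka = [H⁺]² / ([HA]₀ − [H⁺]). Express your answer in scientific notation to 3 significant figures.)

[H⁺] = 10^(−pH) = 10^(−2.21) = 6.166e-03 M. For HA ⇌ H⁺ + A⁻, Ka = [H⁺][A⁻]/[HA] = [H⁺]² / ([HA]₀ − [H⁺]) = (6.166e-03)² / (0.078 − 6.166e-03) = 5.29e-04.

K_a = 5.29e-04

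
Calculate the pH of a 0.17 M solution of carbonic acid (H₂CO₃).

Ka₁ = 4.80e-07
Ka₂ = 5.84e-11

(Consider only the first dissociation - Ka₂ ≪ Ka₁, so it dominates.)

First dissociation dominates. From Ka₁ = [H⁺][HA⁻]/[H₂A], x² + Ka₁·x − Ka₁·C = 0 with C = 0.17 M and Ka₁ = 4.80e-07. Solving: [H⁺] = (−Ka₁ + √(Ka₁² + 4·Ka₁·C)) / 2 = 2.8542e-04 M. pH = -log(2.8542e-04) = 3.54.

pH = 3.54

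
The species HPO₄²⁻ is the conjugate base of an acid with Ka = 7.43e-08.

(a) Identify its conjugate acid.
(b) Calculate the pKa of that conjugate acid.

(a) The conjugate acid is formed by adding one H⁺ to HPO₄²⁻, giving H₂PO₄⁻. (b) pKa = -log(Ka) = -log(7.43e-08) = 7.13.

Conjugate acid: H₂PO₄⁻; pK_a = 7.13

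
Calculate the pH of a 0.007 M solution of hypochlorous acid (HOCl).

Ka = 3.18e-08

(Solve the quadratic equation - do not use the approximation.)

x² + Ka×x - Ka×C = 0. Using quadratic formula: [H⁺] = 1.4904e-05

pH = 4.83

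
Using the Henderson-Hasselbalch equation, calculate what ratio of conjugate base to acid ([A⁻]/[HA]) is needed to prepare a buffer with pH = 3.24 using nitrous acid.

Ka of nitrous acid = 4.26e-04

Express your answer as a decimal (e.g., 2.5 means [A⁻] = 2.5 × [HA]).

pKa = -log(4.26e-04) = 3.3706. pH = pKa + log([A⁻]/[HA]), so log([A⁻]/[HA]) = pH − pKa = 3.24 − 3.3706 = -0.1306. [A⁻]/[HA] = 10^(-0.1306) = 0.740

[A⁻]/[HA] = 0.740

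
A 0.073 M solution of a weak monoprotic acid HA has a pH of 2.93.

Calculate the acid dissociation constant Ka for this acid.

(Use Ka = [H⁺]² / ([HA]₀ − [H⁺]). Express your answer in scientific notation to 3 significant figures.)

[H⁺] = 10^(−pH) = 10^(−2.93) = 1.175e-03 M. For HA ⇌ H⁺ + A⁻, Ka = [H⁺][A⁻]/[HA] = [H⁺]² / ([HA]₀ − [H⁺]) = (1.175e-03)² / (0.073 − 1.175e-03) = 1.92e-05.

K_a = 1.92e-05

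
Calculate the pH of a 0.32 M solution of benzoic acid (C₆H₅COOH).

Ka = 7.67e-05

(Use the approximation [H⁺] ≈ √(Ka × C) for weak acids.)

[H⁺] = √(Ka × C) = √(7.67e-05 × 0.32) = 4.9542e-03. pH = -log(4.9542e-03)

pH = 2.31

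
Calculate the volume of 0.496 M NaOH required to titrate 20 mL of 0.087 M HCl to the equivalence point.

At equivalence: moles acid = moles base. moles HCl = 0.087 × 20/1000 = 0.00174 mol. V_base = moles / 0.496 × 1000 = 3.5 mL.

V_{base} = 3.5 mL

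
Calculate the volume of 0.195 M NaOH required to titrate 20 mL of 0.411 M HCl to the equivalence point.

At equivalence: moles acid = moles base. moles HCl = 0.411 × 20/1000 = 0.00822 mol. V_base = moles / 0.195 × 1000 = 42.2 mL.

V_{base} = 42.2 mL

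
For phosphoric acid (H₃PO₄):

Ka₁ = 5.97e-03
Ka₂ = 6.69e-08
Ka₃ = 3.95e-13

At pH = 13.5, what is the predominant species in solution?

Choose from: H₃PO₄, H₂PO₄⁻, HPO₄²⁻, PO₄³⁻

pKa₁ = 2.22, pKa₂ = 7.17, pKa₃ = 12.40. For a polyprotic acid the predominant species crosses at each pKa: below pKa_n the protonated form dominates, above it the deprotonated form does. At pH = 13.5, the predominant species is PO₄³⁻.

PO₄³⁻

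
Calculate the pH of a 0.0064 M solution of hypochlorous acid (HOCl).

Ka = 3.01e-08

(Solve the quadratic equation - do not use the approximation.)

x² + Ka×x - Ka×C = 0. Using quadratic formula: [H⁺] = 1.3864e-05

pH = 4.86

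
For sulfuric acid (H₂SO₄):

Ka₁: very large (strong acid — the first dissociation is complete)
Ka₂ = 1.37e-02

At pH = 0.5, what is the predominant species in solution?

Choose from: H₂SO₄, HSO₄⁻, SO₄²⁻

The first dissociation is complete, so H₂SO₄ itself is never the predominant species in water; pKa₂ = -log(1.37e-02) = 1.86. For a polyprotic acid the predominant species crosses at each pKa: below pKa_n the protonated form dominates, above it the deprotonated form does. At pH = 0.5, the predominant species is HSO₄⁻.

HSO₄⁻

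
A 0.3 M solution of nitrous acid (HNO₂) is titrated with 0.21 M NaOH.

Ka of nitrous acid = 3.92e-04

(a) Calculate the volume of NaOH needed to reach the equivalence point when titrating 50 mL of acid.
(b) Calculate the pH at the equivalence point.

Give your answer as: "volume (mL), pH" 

moles acid = 0.3 × 50/1000 = 0.015 mol; V_base = moles/0.21 × 1000 = 71.4 mL. At equivalence only the conjugate base is present: [A⁻] = 0.015/0.121 = 1.2353e-01 M. Kb = Kw/Ka = 2.55e-11; [OH⁻] = √(Kb × [A⁻]) = 1.7752e-06; pOH = 5.75; pH = 14 - pOH = 8.25.

V = 71.4 mL, pH = 8.25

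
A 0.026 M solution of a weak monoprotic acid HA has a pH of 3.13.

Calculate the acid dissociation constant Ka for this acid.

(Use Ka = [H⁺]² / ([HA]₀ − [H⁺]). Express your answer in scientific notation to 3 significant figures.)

[H⁺] = 10^(−pH) = 10^(−3.13) = 7.413e-04 M. For HA ⇌ H⁺ + A⁻, Ka = [H⁺][A⁻]/[HA] = [H⁺]² / ([HA]₀ − [H⁺]) = (7.413e-04)² / (0.026 − 7.413e-04) = 2.18e-05.

K_a = 2.18e-05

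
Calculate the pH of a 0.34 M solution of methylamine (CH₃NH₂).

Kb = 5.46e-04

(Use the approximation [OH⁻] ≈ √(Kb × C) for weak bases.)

[OH⁻] = √(Kb × C) = √(5.46e-04 × 0.34) = 1.3625e-02. pOH = 1.87, pH = 14 - pOH

pH = 12.13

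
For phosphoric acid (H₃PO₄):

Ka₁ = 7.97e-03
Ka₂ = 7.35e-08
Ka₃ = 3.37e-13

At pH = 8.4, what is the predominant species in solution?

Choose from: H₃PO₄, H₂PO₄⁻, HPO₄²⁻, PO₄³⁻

pKa₁ = 2.10, pKa₂ = 7.13, pKa₃ = 12.47. For a polyprotic acid the predominant species crosses at each pKa: below pKa_n the protonated form dominates, above it the deprotonated form does. At pH = 8.4, the predominant species is HPO₄²⁻.

HPO₄²⁻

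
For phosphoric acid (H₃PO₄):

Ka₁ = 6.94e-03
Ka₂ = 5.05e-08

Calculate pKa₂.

pKa₂ = -log(Ka₂) = -log(5.05e-08) = 7.30.

pK_{a2} = 7.30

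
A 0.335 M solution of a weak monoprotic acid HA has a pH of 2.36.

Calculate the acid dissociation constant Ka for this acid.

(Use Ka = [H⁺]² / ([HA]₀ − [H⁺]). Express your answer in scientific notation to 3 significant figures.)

[H⁺] = 10^(−pH) = 10^(−2.36) = 4.365e-03 M. For HA ⇌ H⁺ + A⁻, Ka = [H⁺][A⁻]/[HA] = [H⁺]² / ([HA]₀ − [H⁺]) = (4.365e-03)² / (0.335 − 4.365e-03) = 5.76e-05.

K_a = 5.76e-05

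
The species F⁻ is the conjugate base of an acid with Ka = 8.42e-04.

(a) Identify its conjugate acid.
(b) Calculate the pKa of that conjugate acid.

(a) The conjugate acid is formed by adding one H⁺ to F⁻, giving HF. (b) pKa = -log(Ka) = -log(8.42e-04) = 3.07.

Conjugate acid: HF; pK_a = 3.07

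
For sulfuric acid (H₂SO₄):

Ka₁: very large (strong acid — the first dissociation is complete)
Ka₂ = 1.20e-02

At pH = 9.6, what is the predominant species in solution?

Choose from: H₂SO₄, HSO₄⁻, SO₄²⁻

The first dissociation is complete, so H₂SO₄ itself is never the predominant species in water; pKa₂ = -log(1.20e-02) = 1.92. For a polyprotic acid the predominant species crosses at each pKa: below pKa_n the protonated form dominates, above it the deprotonated form does. At pH = 9.6, the predominant species is SO₄²⁻.

SO₄²⁻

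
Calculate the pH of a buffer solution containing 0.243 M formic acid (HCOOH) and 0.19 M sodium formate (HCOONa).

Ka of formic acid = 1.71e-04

pKa = -log(1.71e-04) = 3.77. pH = pKa + log([A⁻]/[HA]) = 3.77 + log(0.19/0.243)

pH = 3.66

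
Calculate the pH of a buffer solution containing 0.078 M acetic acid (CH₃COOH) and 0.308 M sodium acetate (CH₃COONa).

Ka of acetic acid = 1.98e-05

pKa = -log(1.98e-05) = 4.70. pH = pKa + log([A⁻]/[HA]) = 4.70 + log(0.308/0.078)

pH = 5.30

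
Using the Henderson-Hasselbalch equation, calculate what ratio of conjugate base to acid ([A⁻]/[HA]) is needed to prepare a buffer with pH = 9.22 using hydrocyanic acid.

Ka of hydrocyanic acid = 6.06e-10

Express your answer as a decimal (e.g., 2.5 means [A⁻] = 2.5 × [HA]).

pKa = -log(6.06e-10) = 9.2175. pH = pKa + log([A⁻]/[HA]), so log([A⁻]/[HA]) = pH − pKa = 9.22 − 9.2175 = 0.0025. [A⁻]/[HA] = 10^(0.0025) = 1.01

[A⁻]/[HA] = 1.01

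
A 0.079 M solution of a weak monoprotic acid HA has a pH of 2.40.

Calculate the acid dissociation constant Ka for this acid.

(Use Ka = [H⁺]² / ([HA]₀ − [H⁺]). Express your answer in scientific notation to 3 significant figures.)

[H⁺] = 10^(−pH) = 10^(−2.40) = 3.981e-03 M. For HA ⇌ H⁺ + A⁻, Ka = [H⁺][A⁻]/[HA] = [H⁺]² / ([HA]₀ − [H⁺]) = (3.981e-03)² / (0.079 − 3.981e-03) = 2.11e-04.

K_a = 2.11e-04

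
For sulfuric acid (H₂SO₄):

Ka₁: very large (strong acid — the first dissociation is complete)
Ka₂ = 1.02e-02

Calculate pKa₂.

pKa₂ = -log(Ka₂) = -log(1.02e-02) = 1.99.

pK_{a2} = 1.99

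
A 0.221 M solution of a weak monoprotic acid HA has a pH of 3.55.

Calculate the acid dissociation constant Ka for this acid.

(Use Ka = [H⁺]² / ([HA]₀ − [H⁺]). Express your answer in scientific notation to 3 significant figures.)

[H⁺] = 10^(−pH) = 10^(−3.55) = 2.818e-04 M. For HA ⇌ H⁺ + A⁻, Ka = [H⁺][A⁻]/[HA] = [H⁺]² / ([HA]₀ − [H⁺]) = (2.818e-04)² / (0.221 − 2.818e-04) = 3.60e-07.

K_a = 3.60e-07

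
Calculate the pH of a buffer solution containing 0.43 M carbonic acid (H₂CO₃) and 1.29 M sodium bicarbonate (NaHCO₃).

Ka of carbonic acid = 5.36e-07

pKa = -log(5.36e-07) = 6.27. pH = pKa + log([A⁻]/[HA]) = 6.27 + log(1.29/0.43)

pH = 6.75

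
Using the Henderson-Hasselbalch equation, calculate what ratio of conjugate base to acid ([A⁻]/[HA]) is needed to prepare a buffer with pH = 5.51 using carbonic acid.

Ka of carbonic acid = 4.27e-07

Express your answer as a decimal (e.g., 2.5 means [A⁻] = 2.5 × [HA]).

pKa = -log(4.27e-07) = 6.3696. pH = pKa + log([A⁻]/[HA]), so log([A⁻]/[HA]) = pH − pKa = 5.51 − 6.3696 = -0.8596. [A⁻]/[HA] = 10^(-0.8596) = 0.138

[A⁻]/[HA] = 0.138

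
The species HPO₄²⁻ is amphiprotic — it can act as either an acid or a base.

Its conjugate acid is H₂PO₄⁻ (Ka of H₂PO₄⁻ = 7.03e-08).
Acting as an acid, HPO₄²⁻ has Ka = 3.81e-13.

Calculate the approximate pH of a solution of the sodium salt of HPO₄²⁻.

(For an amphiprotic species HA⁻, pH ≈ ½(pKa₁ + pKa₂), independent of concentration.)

pKa₁ = -log(7.03e-08) = 7.15; pKa₂ = -log(3.81e-13) = 12.42. For an amphiprotic species, pH ≈ ½(pKa₁ + pKa₂) = ½(7.15 + 12.42) = 9.79.

pH = 9.79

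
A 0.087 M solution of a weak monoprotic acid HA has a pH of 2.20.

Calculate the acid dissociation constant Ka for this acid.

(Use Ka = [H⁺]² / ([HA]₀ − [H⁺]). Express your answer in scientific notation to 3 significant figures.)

[H⁺] = 10^(−pH) = 10^(−2.20) = 6.310e-03 M. For HA ⇌ H⁺ + A⁻, Ka = [H⁺][A⁻]/[HA] = [H⁺]² / ([HA]₀ − [H⁺]) = (6.310e-03)² / (0.087 − 6.310e-03) = 4.93e-04.

K_a = 4.93e-04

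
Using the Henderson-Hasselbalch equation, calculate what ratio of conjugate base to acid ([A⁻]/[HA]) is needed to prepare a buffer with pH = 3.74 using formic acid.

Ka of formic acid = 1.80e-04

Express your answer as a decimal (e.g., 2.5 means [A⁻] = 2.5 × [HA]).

pKa = -log(1.80e-04) = 3.7447. pH = pKa + log([A⁻]/[HA]), so log([A⁻]/[HA]) = pH − pKa = 3.74 − 3.7447 = -0.0047. [A⁻]/[HA] = 10^(-0.0047) = 0.989

[A⁻]/[HA] = 0.989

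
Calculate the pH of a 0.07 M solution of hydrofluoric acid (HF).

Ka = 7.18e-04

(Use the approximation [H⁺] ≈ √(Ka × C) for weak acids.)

[H⁺] = √(Ka × C) = √(7.18e-04 × 0.07) = 7.0894e-03. pH = -log(7.0894e-03)

pH = 2.15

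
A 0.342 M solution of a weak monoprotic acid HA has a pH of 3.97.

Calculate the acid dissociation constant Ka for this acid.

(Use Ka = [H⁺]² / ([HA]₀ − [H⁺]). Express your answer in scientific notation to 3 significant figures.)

[H⁺] = 10^(−pH) = 10^(−3.97) = 1.072e-04 M. For HA ⇌ H⁺ + A⁻, Ka = [H⁺][A⁻]/[HA] = [H⁺]² / ([HA]₀ − [H⁺]) = (1.072e-04)² / (0.342 − 1.072e-04) = 3.36e-08.

K_a = 3.36e-08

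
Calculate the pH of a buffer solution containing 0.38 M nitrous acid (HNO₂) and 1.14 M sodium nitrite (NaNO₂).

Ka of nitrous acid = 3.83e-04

pKa = -log(3.83e-04) = 3.42. pH = pKa + log([A⁻]/[HA]) = 3.42 + log(1.14/0.38)

pH = 3.89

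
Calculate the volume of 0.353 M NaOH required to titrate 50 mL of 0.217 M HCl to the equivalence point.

At equivalence: moles acid = moles base. moles HCl = 0.217 × 50/1000 = 0.01085 mol. V_base = moles / 0.353 × 1000 = 30.7 mL.

V_{base} = 30.7 mL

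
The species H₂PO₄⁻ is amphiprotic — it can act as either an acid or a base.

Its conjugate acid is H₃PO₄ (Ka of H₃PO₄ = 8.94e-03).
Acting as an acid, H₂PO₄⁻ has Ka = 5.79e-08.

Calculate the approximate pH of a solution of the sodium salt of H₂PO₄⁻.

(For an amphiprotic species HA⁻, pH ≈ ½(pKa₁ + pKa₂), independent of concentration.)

pKa₁ = -log(8.94e-03) = 2.05; pKa₂ = -log(5.79e-08) = 7.24. For an amphiprotic species, pH ≈ ½(pKa₁ + pKa₂) = ½(2.05 + 7.24) = 4.64.

pH = 4.64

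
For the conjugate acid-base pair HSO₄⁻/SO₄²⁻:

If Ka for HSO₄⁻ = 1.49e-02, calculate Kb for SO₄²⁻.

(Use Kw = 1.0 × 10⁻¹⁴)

For a conjugate pair Ka × Kb = Kw, so Kb = Kw/Ka = 1.0 × 10⁻¹⁴ / 1.49e-02 = 6.71e-13.

K_b = 6.71e-13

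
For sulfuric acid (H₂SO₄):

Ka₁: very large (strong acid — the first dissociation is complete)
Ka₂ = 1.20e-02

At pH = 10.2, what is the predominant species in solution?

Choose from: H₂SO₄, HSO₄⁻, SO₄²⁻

The first dissociation is complete, so H₂SO₄ itself is never the predominant species in water; pKa₂ = -log(1.20e-02) = 1.92. For a polyprotic acid the predominant species crosses at each pKa: below pKa_n the protonated form dominates, above it the deprotonated form does. At pH = 10.2, the predominant species is SO₄²⁻.

SO₄²⁻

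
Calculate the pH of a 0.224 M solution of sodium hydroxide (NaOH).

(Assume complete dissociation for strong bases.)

[OH⁻] = 0.224 M for strong base. pOH = -log[OH⁻] = 0.65, pH = 14 - pOH

pH = 13.35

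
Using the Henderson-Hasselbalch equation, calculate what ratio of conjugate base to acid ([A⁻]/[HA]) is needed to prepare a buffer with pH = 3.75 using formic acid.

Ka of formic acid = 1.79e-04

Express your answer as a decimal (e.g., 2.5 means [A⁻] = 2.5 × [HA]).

pKa = -log(1.79e-04) = 3.7471. pH = pKa + log([A⁻]/[HA]), so log([A⁻]/[HA]) = pH − pKa = 3.75 − 3.7471 = 0.0029. [A⁻]/[HA] = 10^(0.0029) = 1.01

[A⁻]/[HA] = 1.01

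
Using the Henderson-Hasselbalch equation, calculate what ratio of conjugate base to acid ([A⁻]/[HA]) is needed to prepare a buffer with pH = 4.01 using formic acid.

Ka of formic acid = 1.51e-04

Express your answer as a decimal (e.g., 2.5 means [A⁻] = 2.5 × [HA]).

pKa = -log(1.51e-04) = 3.8210. pH = pKa + log([A⁻]/[HA]), so log([A⁻]/[HA]) = pH − pKa = 4.01 − 3.8210 = 0.1890. [A⁻]/[HA] = 10^(0.1890) = 1.55

[A⁻]/[HA] = 1.55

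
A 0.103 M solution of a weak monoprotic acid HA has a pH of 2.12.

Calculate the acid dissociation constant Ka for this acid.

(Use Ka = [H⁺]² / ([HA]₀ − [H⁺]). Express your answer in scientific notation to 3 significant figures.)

[H⁺] = 10^(−pH) = 10^(−2.12) = 7.586e-03 M. For HA ⇌ H⁺ + A⁻, Ka = [H⁺][A⁻]/[HA] = [H⁺]² / ([HA]₀ − [H⁺]) = (7.586e-03)² / (0.103 − 7.586e-03) = 6.03e-04.

K_a = 6.03e-04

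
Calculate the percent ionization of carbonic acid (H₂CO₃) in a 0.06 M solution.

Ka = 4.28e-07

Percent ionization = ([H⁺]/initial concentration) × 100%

Using Ka equilibrium: x² + Ka×x - Ka×C = 0. Solving: [H⁺] = 1.6004e-04. Percent = (1.6004e-04/0.06) × 100

Percent ionization = 0.267%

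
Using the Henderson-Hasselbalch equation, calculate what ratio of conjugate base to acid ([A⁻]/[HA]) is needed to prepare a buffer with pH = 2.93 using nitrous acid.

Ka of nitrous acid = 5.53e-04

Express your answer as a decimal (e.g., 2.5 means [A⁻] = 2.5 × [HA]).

pKa = -log(5.53e-04) = 3.2573. pH = pKa + log([A⁻]/[HA]), so log([A⁻]/[HA]) = pH − pKa = 2.93 − 3.2573 = -0.3273. [A⁻]/[HA] = 10^(-0.3273) = 0.471

[A⁻]/[HA] = 0.471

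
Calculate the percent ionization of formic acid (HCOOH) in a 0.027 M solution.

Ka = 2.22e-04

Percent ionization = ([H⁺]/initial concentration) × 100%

Using Ka equilibrium: x² + Ka×x - Ka×C = 0. Solving: [H⁺] = 2.3398e-03. Percent = (2.3398e-03/0.027) × 100

Percent ionization = 8.67%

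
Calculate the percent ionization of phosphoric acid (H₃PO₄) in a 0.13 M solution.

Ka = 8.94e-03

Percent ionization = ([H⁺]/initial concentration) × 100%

Using Ka equilibrium: x² + Ka×x - Ka×C = 0. Solving: [H⁺] = 2.9913e-02. Percent = (2.9913e-02/0.13) × 100

Percent ionization = 23%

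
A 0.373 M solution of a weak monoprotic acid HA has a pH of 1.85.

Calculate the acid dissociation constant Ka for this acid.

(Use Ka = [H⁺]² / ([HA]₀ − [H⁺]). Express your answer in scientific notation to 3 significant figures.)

[H⁺] = 10^(−pH) = 10^(−1.85) = 1.413e-02 M. For HA ⇌ H⁺ + A⁻, Ka = [H⁺][A⁻]/[HA] = [H⁺]² / ([HA]₀ − [H⁺]) = (1.413e-02)² / (0.373 − 1.413e-02) = 5.56e-04.

K_a = 5.56e-04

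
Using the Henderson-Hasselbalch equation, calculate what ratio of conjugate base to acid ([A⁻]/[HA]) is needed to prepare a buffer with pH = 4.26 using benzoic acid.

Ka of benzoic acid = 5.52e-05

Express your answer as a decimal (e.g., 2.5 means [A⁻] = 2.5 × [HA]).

pKa = -log(5.52e-05) = 4.2581. pH = pKa + log([A⁻]/[HA]), so log([A⁻]/[HA]) = pH − pKa = 4.26 − 4.2581 = 0.0019. [A⁻]/[HA] = 10^(0.0019) = 1.00

[A⁻]/[HA] = 1.00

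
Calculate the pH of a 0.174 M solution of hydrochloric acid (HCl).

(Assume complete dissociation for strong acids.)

[H⁺] = 0.174 M for strong acid. pH = -log[H⁺] = -log(0.174)

pH = 0.76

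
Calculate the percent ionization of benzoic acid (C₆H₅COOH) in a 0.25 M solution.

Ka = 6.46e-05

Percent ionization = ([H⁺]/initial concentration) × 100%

Using Ka equilibrium: x² + Ka×x - Ka×C = 0. Solving: [H⁺] = 3.9865e-03. Percent = (3.9865e-03/0.25) × 100

Percent ionization = 1.59%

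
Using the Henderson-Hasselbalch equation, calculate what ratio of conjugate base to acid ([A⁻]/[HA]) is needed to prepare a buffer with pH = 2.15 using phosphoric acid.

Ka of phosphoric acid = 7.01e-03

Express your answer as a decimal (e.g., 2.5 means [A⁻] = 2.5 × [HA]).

pKa = -log(7.01e-03) = 2.1543. pH = pKa + log([A⁻]/[HA]), so log([A⁻]/[HA]) = pH − pKa = 2.15 − 2.1543 = -0.0043. [A⁻]/[HA] = 10^(-0.0043) = 0.990

[A⁻]/[HA] = 0.990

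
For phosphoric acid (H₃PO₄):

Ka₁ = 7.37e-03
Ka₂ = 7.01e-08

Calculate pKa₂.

pKa₂ = -log(Ka₂) = -log(7.01e-08) = 7.15.

pK_{a2} = 7.15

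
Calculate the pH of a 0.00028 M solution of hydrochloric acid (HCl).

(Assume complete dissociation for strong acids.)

[H⁺] = 0.00028 M for strong acid. pH = -log[H⁺] = -log(0.00028)

pH = 3.55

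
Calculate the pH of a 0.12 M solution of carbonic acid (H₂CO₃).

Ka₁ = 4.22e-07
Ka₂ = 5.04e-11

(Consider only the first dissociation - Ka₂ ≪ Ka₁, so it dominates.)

First dissociation dominates. From Ka₁ = [H⁺][HA⁻]/[H₂A], x² + Ka₁·x − Ka₁·C = 0 with C = 0.12 M and Ka₁ = 4.22e-07. Solving: [H⁺] = (−Ka₁ + √(Ka₁² + 4·Ka₁·C)) / 2 = 2.2482e-04 M. pH = -log(2.2482e-04) = 3.65.

pH = 3.65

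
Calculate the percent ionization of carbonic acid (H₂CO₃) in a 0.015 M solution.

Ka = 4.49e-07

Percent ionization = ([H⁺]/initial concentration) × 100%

Using Ka equilibrium: x² + Ka×x - Ka×C = 0. Solving: [H⁺] = 8.1843e-05. Percent = (8.1843e-05/0.015) × 100

Percent ionization = 0.546%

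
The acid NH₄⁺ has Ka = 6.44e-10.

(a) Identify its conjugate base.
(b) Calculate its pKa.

(a) The conjugate base is formed by removing one H⁺ from NH₄⁺, giving NH₃. (b) pKa = -log(Ka) = -log(6.44e-10) = 9.19.

Conjugate base: NH₃; pK_a = 9.19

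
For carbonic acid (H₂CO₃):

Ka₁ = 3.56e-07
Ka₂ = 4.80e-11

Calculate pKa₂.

pKa₂ = -log(Ka₂) = -log(4.80e-11) = 10.32.

pK_{a2} = 10.32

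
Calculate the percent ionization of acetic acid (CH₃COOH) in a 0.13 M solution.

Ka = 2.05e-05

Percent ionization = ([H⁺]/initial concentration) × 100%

Using Ka equilibrium: x² + Ka×x - Ka×C = 0. Solving: [H⁺] = 1.6223e-03. Percent = (1.6223e-03/0.13) × 100

Percent ionization = 1.25%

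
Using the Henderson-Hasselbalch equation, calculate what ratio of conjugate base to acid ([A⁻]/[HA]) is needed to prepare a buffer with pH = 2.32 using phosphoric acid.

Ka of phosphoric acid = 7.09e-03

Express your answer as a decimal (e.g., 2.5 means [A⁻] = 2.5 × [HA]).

pKa = -log(7.09e-03) = 2.1494. pH = pKa + log([A⁻]/[HA]), so log([A⁻]/[HA]) = pH − pKa = 2.32 − 2.1494 = 0.1706. [A⁻]/[HA] = 10^(0.1706) = 1.48

[A⁻]/[HA] = 1.48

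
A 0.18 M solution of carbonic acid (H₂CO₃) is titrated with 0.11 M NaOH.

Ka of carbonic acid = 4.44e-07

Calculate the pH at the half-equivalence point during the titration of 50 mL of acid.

At half-equivalence [HA] = [A⁻], so Henderson-Hasselbalch gives pH = pKa = -log(4.44e-07) = 6.35.

pH = pKa = 6.35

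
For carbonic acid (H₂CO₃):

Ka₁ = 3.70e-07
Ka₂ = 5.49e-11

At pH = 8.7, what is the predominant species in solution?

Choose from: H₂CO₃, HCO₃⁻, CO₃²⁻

pKa₁ = 6.43, pKa₂ = 10.26. For a polyprotic acid the predominant species crosses at each pKa: below pKa_n the protonated form dominates, above it the deprotonated form does. At pH = 8.7, the predominant species is HCO₃⁻.

HCO₃⁻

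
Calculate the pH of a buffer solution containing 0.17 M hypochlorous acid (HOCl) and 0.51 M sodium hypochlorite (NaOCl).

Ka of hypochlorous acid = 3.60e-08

pKa = -log(3.60e-08) = 7.44. pH = pKa + log([A⁻]/[HA]) = 7.44 + log(0.51/0.17)

pH = 7.92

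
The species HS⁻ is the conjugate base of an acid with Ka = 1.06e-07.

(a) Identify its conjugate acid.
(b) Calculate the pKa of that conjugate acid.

(a) The conjugate acid is formed by adding one H⁺ to HS⁻, giving H₂S. (b) pKa = -log(Ka) = -log(1.06e-07) = 6.97.

Conjugate acid: H₂S; pK_a = 6.97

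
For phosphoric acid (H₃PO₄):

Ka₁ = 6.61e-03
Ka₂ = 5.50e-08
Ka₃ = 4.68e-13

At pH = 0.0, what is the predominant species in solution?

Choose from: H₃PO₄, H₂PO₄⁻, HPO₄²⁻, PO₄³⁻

pKa₁ = 2.18, pKa₂ = 7.26, pKa₃ = 12.33. For a polyprotic acid the predominant species crosses at each pKa: below pKa_n the protonated form dominates, above it the deprotonated form does. At pH = 0.0, the predominant species is H₃PO₄.

H₃PO₄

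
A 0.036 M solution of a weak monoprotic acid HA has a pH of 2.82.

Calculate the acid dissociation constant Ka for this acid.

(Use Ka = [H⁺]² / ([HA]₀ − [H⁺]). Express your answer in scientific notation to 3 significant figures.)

[H⁺] = 10^(−pH) = 10^(−2.82) = 1.514e-03 M. For HA ⇌ H⁺ + A⁻, Ka = [H⁺][A⁻]/[HA] = [H⁺]² / ([HA]₀ − [H⁺]) = (1.514e-03)² / (0.036 − 1.514e-03) = 6.64e-05.

K_a = 6.64e-05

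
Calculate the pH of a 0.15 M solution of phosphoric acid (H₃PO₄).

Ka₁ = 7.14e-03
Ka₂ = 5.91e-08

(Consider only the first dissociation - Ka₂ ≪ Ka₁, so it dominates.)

First dissociation dominates. From Ka₁ = [H⁺][HA⁻]/[H₂A], x² + Ka₁·x − Ka₁·C = 0 with C = 0.15 M and Ka₁ = 7.14e-03. Solving: [H⁺] = (−Ka₁ + √(Ka₁² + 4·Ka₁·C)) / 2 = 2.9350e-02 M. pH = -log(2.9350e-02) = 1.53.

pH = 1.53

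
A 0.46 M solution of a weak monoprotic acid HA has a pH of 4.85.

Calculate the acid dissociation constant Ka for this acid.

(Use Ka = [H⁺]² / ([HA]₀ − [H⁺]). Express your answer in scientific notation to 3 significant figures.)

[H⁺] = 10^(−pH) = 10^(−4.85) = 1.413e-05 M. For HA ⇌ H⁺ + A⁻, Ka = [H⁺][A⁻]/[HA] = [H⁺]² / ([HA]₀ − [H⁺]) = (1.413e-05)² / (0.46 − 1.413e-05) = 4.34e-10.

K_a = 4.34e-10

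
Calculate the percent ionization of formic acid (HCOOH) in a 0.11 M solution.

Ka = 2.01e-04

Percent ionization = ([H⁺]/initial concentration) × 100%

Using Ka equilibrium: x² + Ka×x - Ka×C = 0. Solving: [H⁺] = 4.6027e-03. Percent = (4.6027e-03/0.11) × 100

Percent ionization = 4.18%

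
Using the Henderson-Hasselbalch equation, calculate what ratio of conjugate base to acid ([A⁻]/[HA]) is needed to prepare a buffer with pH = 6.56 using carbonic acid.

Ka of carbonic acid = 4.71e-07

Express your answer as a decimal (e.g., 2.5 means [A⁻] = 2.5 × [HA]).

pKa = -log(4.71e-07) = 6.3270. pH = pKa + log([A⁻]/[HA]), so log([A⁻]/[HA]) = pH − pKa = 6.56 − 6.3270 = 0.2330. [A⁻]/[HA] = 10^(0.2330) = 1.71

[A⁻]/[HA] = 1.71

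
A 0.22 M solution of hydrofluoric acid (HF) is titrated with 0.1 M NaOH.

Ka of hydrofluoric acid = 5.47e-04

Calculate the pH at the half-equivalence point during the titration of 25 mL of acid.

At half-equivalence [HA] = [A⁻], so Henderson-Hasselbalch gives pH = pKa = -log(5.47e-04) = 3.26.

pH = pKa = 3.26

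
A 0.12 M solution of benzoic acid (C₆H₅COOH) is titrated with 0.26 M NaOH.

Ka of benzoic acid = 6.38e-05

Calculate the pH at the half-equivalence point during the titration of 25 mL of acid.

At half-equivalence [HA] = [A⁻], so Henderson-Hasselbalch gives pH = pKa = -log(6.38e-05) = 4.20.

pH = pKa = 4.20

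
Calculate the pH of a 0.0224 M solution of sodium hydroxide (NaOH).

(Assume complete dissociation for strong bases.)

[OH⁻] = 0.0224 M for strong base. pOH = -log[OH⁻] = 1.65, pH = 14 - pOH

pH = 12.35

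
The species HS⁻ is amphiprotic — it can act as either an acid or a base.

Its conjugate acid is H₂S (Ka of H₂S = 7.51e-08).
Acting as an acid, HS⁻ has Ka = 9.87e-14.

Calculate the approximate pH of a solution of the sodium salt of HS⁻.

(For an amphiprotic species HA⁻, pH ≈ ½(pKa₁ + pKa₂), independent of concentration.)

pKa₁ = -log(7.51e-08) = 7.12; pKa₂ = -log(9.87e-14) = 13.01. For an amphiprotic species, pH ≈ ½(pKa₁ + pKa₂) = ½(7.12 + 13.01) = 10.07.

pH = 10.07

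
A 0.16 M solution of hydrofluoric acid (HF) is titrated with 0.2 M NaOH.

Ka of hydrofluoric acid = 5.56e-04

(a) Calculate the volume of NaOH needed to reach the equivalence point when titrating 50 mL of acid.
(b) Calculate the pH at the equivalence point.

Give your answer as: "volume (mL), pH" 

moles acid = 0.16 × 50/1000 = 0.008 mol; V_base = moles/0.2 × 1000 = 40.0 mL. At equivalence only the conjugate base is present: [A⁻] = 0.008/0.090 = 8.8889e-02 M. Kb = Kw/Ka = 1.80e-11; [OH⁻] = √(Kb × [A⁻]) = 1.2644e-06; pOH = 5.90; pH = 14 - pOH = 8.10.

V = 40.0 mL, pH = 8.10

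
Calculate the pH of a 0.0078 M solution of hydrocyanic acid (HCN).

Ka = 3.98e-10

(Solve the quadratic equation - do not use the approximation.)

x² + Ka×x - Ka×C = 0. Using quadratic formula: [H⁺] = 1.7617e-06

pH = 5.75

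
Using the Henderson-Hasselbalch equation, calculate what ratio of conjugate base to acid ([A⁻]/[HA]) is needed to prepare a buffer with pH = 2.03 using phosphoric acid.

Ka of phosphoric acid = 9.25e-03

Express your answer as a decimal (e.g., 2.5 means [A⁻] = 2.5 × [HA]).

pKa = -log(9.25e-03) = 2.0339. pH = pKa + log([A⁻]/[HA]), so log([A⁻]/[HA]) = pH − pKa = 2.03 − 2.0339 = -0.0039. [A⁻]/[HA] = 10^(-0.0039) = 0.991

[A⁻]/[HA] = 0.991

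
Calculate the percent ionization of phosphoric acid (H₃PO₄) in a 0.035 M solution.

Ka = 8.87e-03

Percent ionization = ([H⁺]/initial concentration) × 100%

Using Ka equilibrium: x² + Ka×x - Ka×C = 0. Solving: [H⁺] = 1.3734e-02. Percent = (1.3734e-02/0.035) × 100

Percent ionization = 39.2%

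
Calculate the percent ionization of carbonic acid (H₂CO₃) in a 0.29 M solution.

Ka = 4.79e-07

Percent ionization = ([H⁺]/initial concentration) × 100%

Using Ka equilibrium: x² + Ka×x - Ka×C = 0. Solving: [H⁺] = 3.7247e-04. Percent = (3.7247e-04/0.29) × 100

Percent ionization = 0.128%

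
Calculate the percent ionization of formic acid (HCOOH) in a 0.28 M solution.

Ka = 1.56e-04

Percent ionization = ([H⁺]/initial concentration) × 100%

Using Ka equilibrium: x² + Ka×x - Ka×C = 0. Solving: [H⁺] = 6.5315e-03. Percent = (6.5315e-03/0.28) × 100

Percent ionization = 2.33%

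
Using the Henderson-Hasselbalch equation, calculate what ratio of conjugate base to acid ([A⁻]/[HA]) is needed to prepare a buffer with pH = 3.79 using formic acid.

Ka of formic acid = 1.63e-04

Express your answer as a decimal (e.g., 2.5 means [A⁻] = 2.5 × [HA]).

pKa = -log(1.63e-04) = 3.7878. pH = pKa + log([A⁻]/[HA]), so log([A⁻]/[HA]) = pH − pKa = 3.79 − 3.7878 = 0.0022. [A⁻]/[HA] = 10^(0.0022) = 1.01

[A⁻]/[HA] = 1.01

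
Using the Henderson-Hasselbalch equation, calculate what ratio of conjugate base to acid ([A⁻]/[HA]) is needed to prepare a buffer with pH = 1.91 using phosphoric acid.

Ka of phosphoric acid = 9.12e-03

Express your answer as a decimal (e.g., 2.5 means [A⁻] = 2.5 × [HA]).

pKa = -log(9.12e-03) = 2.0400. pH = pKa + log([A⁻]/[HA]), so log([A⁻]/[HA]) = pH − pKa = 1.91 − 2.0400 = -0.1300. [A⁻]/[HA] = 10^(-0.1300) = 0.741

[A⁻]/[HA] = 0.741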